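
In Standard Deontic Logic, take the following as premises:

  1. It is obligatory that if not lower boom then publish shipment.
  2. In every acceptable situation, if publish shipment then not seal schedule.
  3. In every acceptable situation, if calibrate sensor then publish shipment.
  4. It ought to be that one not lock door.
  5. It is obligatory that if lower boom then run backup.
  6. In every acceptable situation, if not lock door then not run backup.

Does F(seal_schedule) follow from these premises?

Premise 4 states O(¬lock_door) outright.
Applying K to premise 6 (O(¬lock_door → ¬run_backup)) and O(¬lock_door) yields O(¬run_backup).
The contrapositive of premise 5 (O(lower_boom → run_backup)) is O(¬run_backup → ¬lower_boom), and O(¬run_backup) is already established, so O(¬lower_boom).
With premise 1, O(¬lower_boom → publish_shipment), the K-axiom yields O(publish_shipment).
With premise 2, O(publish_shipment → ¬seal_schedule), the K-axiom yields O(¬seal_schedule).
Premise 3 does not contribute to this derivation.
So O(¬seal_schedule) holds, i.e. F(seal_schedule). The claim follows.

Yes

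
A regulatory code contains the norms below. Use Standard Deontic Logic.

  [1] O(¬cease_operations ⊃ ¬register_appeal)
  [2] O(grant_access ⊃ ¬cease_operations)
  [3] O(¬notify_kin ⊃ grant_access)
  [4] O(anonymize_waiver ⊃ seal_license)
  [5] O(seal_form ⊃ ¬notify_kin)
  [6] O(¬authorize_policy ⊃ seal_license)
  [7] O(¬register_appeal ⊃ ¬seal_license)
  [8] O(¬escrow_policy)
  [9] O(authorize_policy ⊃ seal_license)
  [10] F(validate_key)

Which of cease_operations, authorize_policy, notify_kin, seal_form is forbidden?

seal_form

Premises 9 and 6 are O(authorize_policy ⊃ seal_license) and O(¬authorize_policy ⊃ seal_license); every ideal world satisfies authorize_policy or ¬authorize_policy, so in either case seal_license holds — hence O(seal_license).
The contrapositive of premise 7 (O(¬register_appeal ⊃ ¬seal_license)) is O(seal_license ⊃ register_appeal), and O(seal_license) is already established, so O(register_appeal).
Premise 1 is O(¬cease_operations ⊃ ¬register_appeal); contrapositively O(register_appeal ⊃ cease_operations). Since O(register_appeal) holds, K gives O(cease_operations).
Premise 2, O(grant_access ⊃ ¬cease_operations), contraposes to O(cease_operations ⊃ ¬grant_access); with O(cease_operations) we get O(¬grant_access).
The contrapositive of premise 3 (O(¬notify_kin ⊃ grant_access)) is O(¬grant_access ⊃ notify_kin), and O(¬grant_access) is already established, so O(notify_kin).
Premise 5 is O(seal_form ⊃ ¬notify_kin); contrapositively O(notify_kin ⊃ ¬seal_form). Since O(notify_kin) holds, K gives O(¬seal_form).
So O(¬seal_form) holds, i.e. seal_form is forbidden. None of the other listed options is forbidden under the premises.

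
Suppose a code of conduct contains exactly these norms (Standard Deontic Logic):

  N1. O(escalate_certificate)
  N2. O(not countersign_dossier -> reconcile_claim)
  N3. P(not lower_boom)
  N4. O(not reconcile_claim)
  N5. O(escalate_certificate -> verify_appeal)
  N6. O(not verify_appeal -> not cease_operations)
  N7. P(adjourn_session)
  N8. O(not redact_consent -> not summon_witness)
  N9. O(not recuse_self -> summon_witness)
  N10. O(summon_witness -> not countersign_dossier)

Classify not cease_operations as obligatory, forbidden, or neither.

Neither

Premise 6 is O(not verify_appeal -> not cease_operations), but O(not verify_appeal) is not derivable from the premises, so it does not yield O(not cease_operations).
No premise or chain of K-axiom applications forces O(not cease_operations), and none forces O(cease_operations). So not cease_operations is neither obligatory nor forbidden under these norms.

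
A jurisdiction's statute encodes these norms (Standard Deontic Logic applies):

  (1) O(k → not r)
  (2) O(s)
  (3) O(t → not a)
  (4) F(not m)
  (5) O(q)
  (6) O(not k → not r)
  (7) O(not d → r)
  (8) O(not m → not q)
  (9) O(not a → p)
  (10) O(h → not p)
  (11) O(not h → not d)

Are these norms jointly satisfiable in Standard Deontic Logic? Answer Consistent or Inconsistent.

Consistent

Premise 8 is O(not m → not q), but O(not m) is not derivable from the premises, so it does not yield O(not q).
So O(not q) is not derivable, and the apparent clash with O(q) does not arise.
A world satisfying every obligation exists (e.g. a=true, d=true, h=true, k=false, m=true, p=false, q=true, r=false, s=true, t=false); no atom is both obligatory and forbidden, so the set is consistent.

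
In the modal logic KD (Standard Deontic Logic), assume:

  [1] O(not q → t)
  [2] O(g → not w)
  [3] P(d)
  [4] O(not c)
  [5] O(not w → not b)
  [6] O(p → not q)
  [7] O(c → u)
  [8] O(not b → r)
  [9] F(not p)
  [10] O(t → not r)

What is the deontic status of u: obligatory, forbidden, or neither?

Neither

Premise 7 is O(c → u), but O(c) is not derivable from the premises, so it does not yield O(u).
No premise or chain of K-axiom applications forces O(u), and none forces O(not u). So u is neither obligatory nor forbidden under these norms.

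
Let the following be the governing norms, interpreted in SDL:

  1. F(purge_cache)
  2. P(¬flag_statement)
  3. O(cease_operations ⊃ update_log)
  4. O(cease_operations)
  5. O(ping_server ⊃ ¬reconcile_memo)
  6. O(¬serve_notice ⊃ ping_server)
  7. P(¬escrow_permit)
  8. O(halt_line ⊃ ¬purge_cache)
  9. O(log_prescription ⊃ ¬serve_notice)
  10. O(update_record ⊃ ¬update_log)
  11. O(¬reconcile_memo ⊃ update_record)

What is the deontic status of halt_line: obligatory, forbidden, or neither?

Neither

Premise 8 is O(halt_line ⊃ ¬purge_cache); even if O(¬purge_cache) held, inferring O(halt_line) would be affirming the consequent — invalid.
No premise or chain of K-axiom applications forces O(halt_line), and none forces O(¬halt_line). So halt_line is neither obligatory nor forbidden under these norms.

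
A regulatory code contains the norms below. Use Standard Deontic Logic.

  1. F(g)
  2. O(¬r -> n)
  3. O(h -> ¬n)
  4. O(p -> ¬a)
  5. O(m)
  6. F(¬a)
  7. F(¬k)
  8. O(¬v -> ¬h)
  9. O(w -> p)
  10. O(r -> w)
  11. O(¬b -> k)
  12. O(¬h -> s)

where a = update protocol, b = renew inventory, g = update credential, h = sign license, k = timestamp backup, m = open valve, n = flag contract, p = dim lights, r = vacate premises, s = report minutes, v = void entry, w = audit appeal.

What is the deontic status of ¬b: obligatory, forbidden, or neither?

Premise 11 is O(¬b -> k); even if O(k) held, inferring O(¬b) would be affirming the consequent — invalid.
No premise or chain of K-axiom applications forces O(¬b), and none forces O(b). So ¬b is neither obligatory nor forbidden under these norms.

Neither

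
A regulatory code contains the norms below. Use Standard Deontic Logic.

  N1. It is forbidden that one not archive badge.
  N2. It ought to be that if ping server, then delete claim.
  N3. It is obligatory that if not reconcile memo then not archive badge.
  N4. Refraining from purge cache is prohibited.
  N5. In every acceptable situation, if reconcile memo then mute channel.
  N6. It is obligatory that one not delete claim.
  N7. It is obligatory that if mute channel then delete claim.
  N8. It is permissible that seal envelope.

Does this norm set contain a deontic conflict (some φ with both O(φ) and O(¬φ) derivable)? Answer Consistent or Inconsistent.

Inconsistent

F(¬archive_badge) at premise 1 means O(archive_badge).
The contrapositive of premise 3 (O(¬reconcile_memo → ¬archive_badge)) is O(archive_badge → reconcile_memo), and O(archive_badge) is already established, so O(reconcile_memo).
From O(reconcile_memo) and premise 5, O(reconcile_memo → mute_channel), we obtain O(mute_channel).
With premise 7, O(mute_channel → delete_claim), the K-axiom yields O(delete_claim).
However, premise 6 gives O(¬delete_claim).
We now have both O(delete_claim) and O(¬delete_claim) — delete_claim is simultaneously obligatory and forbidden, violating the D-axiom.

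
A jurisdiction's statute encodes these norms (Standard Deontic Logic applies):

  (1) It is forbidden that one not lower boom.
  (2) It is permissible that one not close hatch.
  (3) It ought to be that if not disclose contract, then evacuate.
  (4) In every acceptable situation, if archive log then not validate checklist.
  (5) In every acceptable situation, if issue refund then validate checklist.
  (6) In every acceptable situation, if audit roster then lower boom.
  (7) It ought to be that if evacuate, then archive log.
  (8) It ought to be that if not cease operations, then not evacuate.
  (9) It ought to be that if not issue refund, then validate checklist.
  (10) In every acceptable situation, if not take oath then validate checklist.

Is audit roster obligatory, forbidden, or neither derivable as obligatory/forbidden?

Neither

Premise 6 is O(audit_roster → lower_boom); even if O(lower_boom) held, inferring O(audit_roster) would be affirming the consequent — invalid.
No premise or chain of K-axiom applications forces O(audit_roster), and none forces O(¬audit_roster). So audit_roster is neither obligatory nor forbidden under these norms.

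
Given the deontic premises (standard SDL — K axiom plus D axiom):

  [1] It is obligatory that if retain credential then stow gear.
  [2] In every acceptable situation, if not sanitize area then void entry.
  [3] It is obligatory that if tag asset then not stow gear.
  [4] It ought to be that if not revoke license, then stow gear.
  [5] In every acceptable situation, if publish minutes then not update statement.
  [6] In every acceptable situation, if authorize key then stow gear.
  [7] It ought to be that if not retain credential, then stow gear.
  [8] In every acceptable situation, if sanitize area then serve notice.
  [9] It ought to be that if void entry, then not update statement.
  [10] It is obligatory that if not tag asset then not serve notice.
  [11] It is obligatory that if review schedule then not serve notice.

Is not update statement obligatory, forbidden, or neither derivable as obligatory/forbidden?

Premises 1 and 7 are O(retain_credential → stow_gear) and O(¬retain_credential → stow_gear); every ideal world satisfies retain_credential or ¬retain_credential, so in either case stow_gear holds — hence O(stow_gear).
Premise 3 is O(tag_asset → ¬stow_gear); contrapositively O(stow_gear → ¬tag_asset). Since O(stow_gear) holds, K gives O(¬tag_asset).
Premise 10 is O(¬tag_asset → ¬serve_notice); since O(¬tag_asset), deontic closure gives O(¬serve_notice).
Premise 8, O(sanitize_area → serve_notice), contraposes to O(¬serve_notice → ¬sanitize_area); with O(¬serve_notice) we get O(¬sanitize_area).
With premise 2, O(¬sanitize_area → void_entry), the K-axiom yields O(void_entry).
Premise 9 is O(void_entry → ¬update_statement); since O(void_entry), deontic closure gives O(¬update_statement).
Premises 4, 5, 6, 11 do not contribute to this derivation.
Hence ¬update_statement is obligatory.

Obligatory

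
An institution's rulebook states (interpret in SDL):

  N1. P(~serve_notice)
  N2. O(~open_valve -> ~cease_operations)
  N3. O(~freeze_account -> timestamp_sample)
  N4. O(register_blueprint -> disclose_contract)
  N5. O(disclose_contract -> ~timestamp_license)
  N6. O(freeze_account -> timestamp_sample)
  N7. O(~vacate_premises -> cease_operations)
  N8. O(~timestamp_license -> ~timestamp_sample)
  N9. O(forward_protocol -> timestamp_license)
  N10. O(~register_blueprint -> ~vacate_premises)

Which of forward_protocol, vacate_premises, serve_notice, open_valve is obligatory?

By case analysis on freeze_account: premise 6 gives O(freeze_account -> timestamp_sample) and premise 3 gives O(~freeze_account -> timestamp_sample), so O(timestamp_sample) either way.
Premise 8 is O(~timestamp_license -> ~timestamp_sample); contrapositively O(timestamp_sample -> timestamp_license). Since O(timestamp_sample) holds, K gives O(timestamp_license).
Premise 5 is O(disclose_contract -> ~timestamp_license); contrapositively O(timestamp_license -> ~disclose_contract). Since O(timestamp_license) holds, K gives O(~disclose_contract).
The contrapositive of premise 4 (O(register_blueprint -> disclose_contract)) is O(~disclose_contract -> ~register_blueprint), and O(~disclose_contract) is already established, so O(~register_blueprint).
From O(~register_blueprint) and premise 10, O(~register_blueprint -> ~vacate_premises), we obtain O(~vacate_premises).
Applying K to premise 7 (O(~vacate_premises -> cease_operations)) and O(~vacate_premises) yields O(cease_operations).
Premise 2 is O(~open_valve -> ~cease_operations); contrapositively O(cease_operations -> open_valve). Since O(cease_operations) holds, K gives O(open_valve).
So O(open_valve) holds — open_valve is obligatory. None of the other listed options is made obligatory by any chain of premises.

open_valve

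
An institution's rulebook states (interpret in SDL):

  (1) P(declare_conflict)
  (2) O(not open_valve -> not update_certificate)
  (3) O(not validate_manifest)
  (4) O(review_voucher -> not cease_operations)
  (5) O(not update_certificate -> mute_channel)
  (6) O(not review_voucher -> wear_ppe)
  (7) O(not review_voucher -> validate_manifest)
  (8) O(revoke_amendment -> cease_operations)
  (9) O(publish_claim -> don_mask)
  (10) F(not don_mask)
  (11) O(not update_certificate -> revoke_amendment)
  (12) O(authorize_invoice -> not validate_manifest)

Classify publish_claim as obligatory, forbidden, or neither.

Neither

Premise 9 is O(publish_claim -> don_mask); even if O(don_mask) held, inferring O(publish_claim) would be affirming the consequent — invalid.
No premise or chain of K-axiom applications forces O(publish_claim), and none forces O(not publish_claim). So publish_claim is neither obligatory nor forbidden under these norms.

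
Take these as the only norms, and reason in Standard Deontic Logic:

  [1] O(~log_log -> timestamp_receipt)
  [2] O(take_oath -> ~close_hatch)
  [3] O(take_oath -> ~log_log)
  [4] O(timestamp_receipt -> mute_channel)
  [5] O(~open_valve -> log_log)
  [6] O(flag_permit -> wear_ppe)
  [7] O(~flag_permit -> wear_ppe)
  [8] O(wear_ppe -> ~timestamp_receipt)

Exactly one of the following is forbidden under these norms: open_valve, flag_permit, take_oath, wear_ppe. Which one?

take_oath

Premises 6 and 7 are O(flag_permit -> wear_ppe) and O(~flag_permit -> wear_ppe); every ideal world satisfies flag_permit or ~flag_permit, so in either case wear_ppe holds — hence O(wear_ppe).
From O(wear_ppe) and premise 8, O(wear_ppe -> ~timestamp_receipt), we obtain O(~timestamp_receipt).
Premise 1 is O(~log_log -> timestamp_receipt); contrapositively O(~timestamp_receipt -> log_log). Since O(~timestamp_receipt) holds, K gives O(log_log).
Premise 3 is O(take_oath -> ~log_log); contrapositively O(log_log -> ~take_oath). Since O(log_log) holds, K gives O(~take_oath).
So O(~take_oath) holds, i.e. take_oath is forbidden. None of the other listed options is forbidden under the premises.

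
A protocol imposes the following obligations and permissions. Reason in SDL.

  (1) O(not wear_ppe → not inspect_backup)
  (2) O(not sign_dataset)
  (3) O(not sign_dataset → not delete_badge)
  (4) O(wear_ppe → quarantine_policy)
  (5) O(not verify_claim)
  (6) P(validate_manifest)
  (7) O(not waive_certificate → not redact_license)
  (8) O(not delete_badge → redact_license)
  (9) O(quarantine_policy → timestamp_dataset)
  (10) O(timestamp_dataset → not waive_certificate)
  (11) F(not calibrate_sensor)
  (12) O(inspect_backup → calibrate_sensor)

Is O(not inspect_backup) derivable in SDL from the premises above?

Premise 2 states O(not sign_dataset) outright.
Premise 3 is O(not sign_dataset → not delete_badge); since O(not sign_dataset), deontic closure gives O(not delete_badge).
With premise 8, O(not delete_badge → redact_license), the K-axiom yields O(redact_license).
Premise 7, O(not waive_certificate → not redact_license), contraposes to O(redact_license → waive_certificate); with O(redact_license) we get O(waive_certificate).
Premise 10 is O(timestamp_dataset → not waive_certificate); contrapositively O(waive_certificate → not timestamp_dataset). Since O(waive_certificate) holds, K gives O(not timestamp_dataset).
Premise 9, O(quarantine_policy → timestamp_dataset), contraposes to O(not timestamp_dataset → not quarantine_policy); with O(not timestamp_dataset) we get O(not quarantine_policy).
The contrapositive of premise 4 (O(wear_ppe → quarantine_policy)) is O(not quarantine_policy → not wear_ppe), and O(not quarantine_policy) is already established, so O(not wear_ppe).
From O(not wear_ppe) and premise 1, O(not wear_ppe → not inspect_backup), we obtain O(not inspect_backup).
Premises 5, 6, 11, 12 do not contribute to this derivation.
So O(not inspect_backup) follows.

Yes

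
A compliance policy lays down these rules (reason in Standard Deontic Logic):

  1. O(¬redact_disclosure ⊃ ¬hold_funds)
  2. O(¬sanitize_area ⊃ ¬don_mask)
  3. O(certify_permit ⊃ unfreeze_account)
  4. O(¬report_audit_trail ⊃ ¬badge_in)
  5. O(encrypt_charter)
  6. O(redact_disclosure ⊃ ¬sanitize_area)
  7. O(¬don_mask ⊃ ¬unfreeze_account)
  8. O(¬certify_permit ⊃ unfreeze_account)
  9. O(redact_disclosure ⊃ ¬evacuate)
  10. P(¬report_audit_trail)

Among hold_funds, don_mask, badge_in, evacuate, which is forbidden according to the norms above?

By case analysis on ¬certify_permit: premise 8 gives O(¬certify_permit ⊃ unfreeze_account) and premise 3 gives O(certify_permit ⊃ unfreeze_account), so O(unfreeze_account) either way.
The contrapositive of premise 7 (O(¬don_mask ⊃ ¬unfreeze_account)) is O(unfreeze_account ⊃ don_mask), and O(unfreeze_account) is already established, so O(don_mask).
Premise 2 is O(¬sanitize_area ⊃ ¬don_mask); contrapositively O(don_mask ⊃ sanitize_area). Since O(don_mask) holds, K gives O(sanitize_area).
Premise 6, O(redact_disclosure ⊃ ¬sanitize_area), contraposes to O(sanitize_area ⊃ ¬redact_disclosure); with O(sanitize_area) we get O(¬redact_disclosure).
Premise 1 is O(¬redact_disclosure ⊃ ¬hold_funds); since O(¬redact_disclosure), deontic closure gives O(¬hold_funds).
So O(¬hold_funds) holds, i.e. hold_funds is forbidden. None of the other listed options is forbidden under the premises.

hold_funds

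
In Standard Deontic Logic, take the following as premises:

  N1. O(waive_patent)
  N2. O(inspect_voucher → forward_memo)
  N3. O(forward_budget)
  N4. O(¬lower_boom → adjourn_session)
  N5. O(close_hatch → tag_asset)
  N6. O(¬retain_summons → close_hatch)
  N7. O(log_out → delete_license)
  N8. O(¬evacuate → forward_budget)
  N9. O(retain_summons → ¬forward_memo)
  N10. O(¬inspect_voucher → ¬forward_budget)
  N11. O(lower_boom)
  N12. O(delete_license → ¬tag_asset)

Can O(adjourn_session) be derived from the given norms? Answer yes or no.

No

Premise 4 is O(¬lower_boom → adjourn_session), but O(¬lower_boom) is not derivable from the premises, so it does not yield O(adjourn_session).
No other premise forces O(adjourn_session). An ideal world satisfying every premise can still have adjourn_session false, so O(adjourn_session) is not derivable.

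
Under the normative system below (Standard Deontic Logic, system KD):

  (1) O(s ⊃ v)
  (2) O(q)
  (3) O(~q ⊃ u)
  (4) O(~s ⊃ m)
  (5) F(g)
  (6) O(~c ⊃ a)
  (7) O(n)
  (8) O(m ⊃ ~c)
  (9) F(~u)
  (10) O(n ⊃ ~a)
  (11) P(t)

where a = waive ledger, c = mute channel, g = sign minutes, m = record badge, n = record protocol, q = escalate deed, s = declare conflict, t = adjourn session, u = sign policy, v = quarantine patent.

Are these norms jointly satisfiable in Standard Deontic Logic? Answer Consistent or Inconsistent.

Consistent

Premise 3 is O(~q ⊃ u); even if O(u) held, inferring O(~q) would be affirming the consequent — invalid.
So O(~q) is not derivable, and the apparent clash with O(q) does not arise.
A world satisfying every obligation exists (e.g. a=false, c=true, g=false, m=false, n=true, q=true, s=true, t=false, u=true, v=true); no atom is both obligatory and forbidden, so the set is consistent.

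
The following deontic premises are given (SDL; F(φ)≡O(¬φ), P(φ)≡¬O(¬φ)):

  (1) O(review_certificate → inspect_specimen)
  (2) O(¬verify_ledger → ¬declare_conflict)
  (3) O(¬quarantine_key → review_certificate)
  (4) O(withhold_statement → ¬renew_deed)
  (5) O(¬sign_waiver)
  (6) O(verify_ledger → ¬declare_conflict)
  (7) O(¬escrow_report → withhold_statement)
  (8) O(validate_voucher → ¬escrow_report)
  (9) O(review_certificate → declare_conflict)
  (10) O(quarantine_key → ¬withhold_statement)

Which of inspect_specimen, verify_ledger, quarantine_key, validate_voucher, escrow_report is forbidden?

Premises 2 and 6 cover both cases: O(¬verify_ledger → ¬declare_conflict) and O(verify_ledger → ¬declare_conflict). Since ¬verify_ledger ∨ verify_ledger is a tautology, O(¬declare_conflict) follows.
Premise 9 is O(review_certificate → declare_conflict); contrapositively O(¬declare_conflict → ¬review_certificate). Since O(¬declare_conflict) holds, K gives O(¬review_certificate).
Premise 3 is O(¬quarantine_key → review_certificate); contrapositively O(¬review_certificate → quarantine_key). Since O(¬review_certificate) holds, K gives O(quarantine_key).
From O(quarantine_key) and premise 10, O(quarantine_key → ¬withhold_statement), we obtain O(¬withhold_statement).
The contrapositive of premise 7 (O(¬escrow_report → withhold_statement)) is O(¬withhold_statement → escrow_report), and O(¬withhold_statement) is already established, so O(escrow_report).
Premise 8 is O(validate_voucher → ¬escrow_report); contrapositively O(escrow_report → ¬validate_voucher). Since O(escrow_report) holds, K gives O(¬validate_voucher).
So O(¬validate_voucher) holds, i.e. validate_voucher is forbidden. None of the other listed options is forbidden under the premises.

validate_voucher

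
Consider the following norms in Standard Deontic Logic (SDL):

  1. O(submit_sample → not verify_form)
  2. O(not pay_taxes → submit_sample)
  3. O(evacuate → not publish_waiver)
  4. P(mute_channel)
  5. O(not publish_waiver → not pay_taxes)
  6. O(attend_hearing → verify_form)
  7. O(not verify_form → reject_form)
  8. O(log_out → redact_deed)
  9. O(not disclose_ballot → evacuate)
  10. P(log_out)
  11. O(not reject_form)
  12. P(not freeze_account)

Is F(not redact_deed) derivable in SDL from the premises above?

Premise 8 is O(log_out → redact_deed), but O(log_out) is not derivable from the premises (the permission P(log_out) asserts only not O(not log_out), not O(log_out)), so it does not yield O(redact_deed).
No other premise forces O(redact_deed). An ideal world satisfying every premise can still have not redact_deed true, so F(not redact_deed) is not derivable.

No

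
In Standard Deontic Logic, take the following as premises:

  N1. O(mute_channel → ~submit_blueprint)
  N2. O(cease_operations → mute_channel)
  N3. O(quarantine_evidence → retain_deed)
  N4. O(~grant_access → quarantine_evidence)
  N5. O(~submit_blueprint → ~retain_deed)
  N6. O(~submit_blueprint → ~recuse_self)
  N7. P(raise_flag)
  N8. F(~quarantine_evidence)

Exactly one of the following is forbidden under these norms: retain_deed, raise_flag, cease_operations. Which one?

Premise 8, F(~quarantine_evidence), is equivalent to O(quarantine_evidence).
From O(quarantine_evidence) and premise 3, O(quarantine_evidence → retain_deed), we obtain O(retain_deed).
Premise 5, O(~submit_blueprint → ~retain_deed), contraposes to O(retain_deed → submit_blueprint); with O(retain_deed) we get O(submit_blueprint).
The contrapositive of premise 1 (O(mute_channel → ~submit_blueprint)) is O(submit_blueprint → ~mute_channel), and O(submit_blueprint) is already established, so O(~mute_channel).
Premise 2, O(cease_operations → mute_channel), contraposes to O(~mute_channel → ~cease_operations); with O(~mute_channel) we get O(~cease_operations).
So O(~cease_operations) holds, i.e. cease_operations is forbidden. None of the other listed options is forbidden under the premises.

cease_operations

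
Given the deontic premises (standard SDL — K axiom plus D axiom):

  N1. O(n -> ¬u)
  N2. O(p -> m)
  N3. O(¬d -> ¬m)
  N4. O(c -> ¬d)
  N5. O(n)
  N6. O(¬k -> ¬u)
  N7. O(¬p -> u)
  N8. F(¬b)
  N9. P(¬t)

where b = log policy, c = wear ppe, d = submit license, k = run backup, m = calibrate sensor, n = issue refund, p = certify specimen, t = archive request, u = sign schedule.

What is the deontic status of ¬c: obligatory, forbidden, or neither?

Obligatory

Premise 5 states O(n) outright.
From O(n) and premise 1, O(n -> ¬u), we obtain O(¬u).
Premise 7, O(¬p -> u), contraposes to O(¬u -> p); with O(¬u) we get O(p).
Applying K to premise 2 (O(p -> m)) and O(p) yields O(m).
Premise 3 is O(¬d -> ¬m); contrapositively O(m -> d). Since O(m) holds, K gives O(d).
The contrapositive of premise 4 (O(c -> ¬d)) is O(d -> ¬c), and O(d) is already established, so O(¬c).
Premises 6, 8, 9 do not contribute to this derivation.
Hence ¬c is obligatory.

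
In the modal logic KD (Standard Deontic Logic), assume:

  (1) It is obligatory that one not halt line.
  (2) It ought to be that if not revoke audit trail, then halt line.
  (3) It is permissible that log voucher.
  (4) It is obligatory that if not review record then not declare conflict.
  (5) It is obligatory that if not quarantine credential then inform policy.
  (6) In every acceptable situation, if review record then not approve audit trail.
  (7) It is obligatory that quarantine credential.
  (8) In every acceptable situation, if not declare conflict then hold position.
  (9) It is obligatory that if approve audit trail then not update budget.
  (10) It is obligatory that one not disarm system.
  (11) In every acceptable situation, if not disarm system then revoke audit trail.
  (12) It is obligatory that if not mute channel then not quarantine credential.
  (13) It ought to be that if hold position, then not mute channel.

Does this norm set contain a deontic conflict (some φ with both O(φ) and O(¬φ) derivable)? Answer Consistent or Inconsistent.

Premise 2 is O(¬revoke_audit_trail → halt_line), but O(¬revoke_audit_trail) is not derivable from the premises, so it does not yield O(halt_line).
So O(halt_line) is not derivable, and the apparent clash with O(¬halt_line) does not arise.
A world satisfying every obligation exists (e.g. approve_audit_trail=false, declare_conflict=true, disarm_system=false, halt_line=false, hold_position=false, inform_policy=false, log_voucher=false, mute_channel=true, quarantine_credential=true, review_record=true, revoke_audit_trail=true, update_budget=false); no atom is both obligatory and forbidden, so the set is consistent.

Consistent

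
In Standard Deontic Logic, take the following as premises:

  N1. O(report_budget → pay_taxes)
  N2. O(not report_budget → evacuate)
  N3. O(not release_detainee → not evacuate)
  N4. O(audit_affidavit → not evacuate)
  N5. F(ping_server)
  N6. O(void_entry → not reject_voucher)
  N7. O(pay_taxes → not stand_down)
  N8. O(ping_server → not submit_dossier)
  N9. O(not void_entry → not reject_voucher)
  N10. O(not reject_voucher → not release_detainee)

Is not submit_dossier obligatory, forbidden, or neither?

Neither

Premise 8 is O(ping_server → not submit_dossier), but O(ping_server) is not derivable from the premises, so it does not yield O(not submit_dossier).
No premise or chain of K-axiom applications forces O(not submit_dossier), and none forces O(submit_dossier). So not submit_dossier is neither obligatory nor forbidden under these norms.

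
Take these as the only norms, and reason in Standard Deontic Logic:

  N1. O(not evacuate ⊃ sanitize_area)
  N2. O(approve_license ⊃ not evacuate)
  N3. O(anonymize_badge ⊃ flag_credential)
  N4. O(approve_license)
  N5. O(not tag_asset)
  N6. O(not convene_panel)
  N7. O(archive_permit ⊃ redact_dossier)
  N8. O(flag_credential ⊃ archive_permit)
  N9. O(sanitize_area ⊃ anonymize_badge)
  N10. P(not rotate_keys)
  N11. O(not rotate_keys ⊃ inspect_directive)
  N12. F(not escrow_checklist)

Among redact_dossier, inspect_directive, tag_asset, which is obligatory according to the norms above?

redact_dossier

Premise 4 gives O(approve_license).
From O(approve_license) and premise 2, O(approve_license ⊃ not evacuate), we obtain O(not evacuate).
From O(not evacuate) and premise 1, O(not evacuate ⊃ sanitize_area), we obtain O(sanitize_area).
With premise 9, O(sanitize_area ⊃ anonymize_badge), the K-axiom yields O(anonymize_badge).
From O(anonymize_badge) and premise 3, O(anonymize_badge ⊃ flag_credential), we obtain O(flag_credential).
Premise 8 is O(flag_credential ⊃ archive_permit); since O(flag_credential), deontic closure gives O(archive_permit).
With premise 7, O(archive_permit ⊃ redact_dossier), the K-axiom yields O(redact_dossier).
So O(redact_dossier) holds — redact_dossier is obligatory. None of the other listed options is made obligatory by any chain of premises.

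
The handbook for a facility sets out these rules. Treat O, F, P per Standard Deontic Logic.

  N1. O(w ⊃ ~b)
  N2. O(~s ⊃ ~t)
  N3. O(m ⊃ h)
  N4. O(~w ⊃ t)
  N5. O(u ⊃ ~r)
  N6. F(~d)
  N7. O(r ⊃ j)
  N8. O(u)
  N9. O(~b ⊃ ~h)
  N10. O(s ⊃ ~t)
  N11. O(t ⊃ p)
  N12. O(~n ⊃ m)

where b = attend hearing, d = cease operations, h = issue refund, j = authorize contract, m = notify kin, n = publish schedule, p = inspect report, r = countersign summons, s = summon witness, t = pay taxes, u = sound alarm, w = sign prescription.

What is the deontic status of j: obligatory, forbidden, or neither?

Neither

Premise 7 is O(r ⊃ j), but O(r) is not derivable from the premises, so it does not yield O(j).
No premise or chain of K-axiom applications forces O(j), and none forces O(~j). So j is neither obligatory nor forbidden under these norms.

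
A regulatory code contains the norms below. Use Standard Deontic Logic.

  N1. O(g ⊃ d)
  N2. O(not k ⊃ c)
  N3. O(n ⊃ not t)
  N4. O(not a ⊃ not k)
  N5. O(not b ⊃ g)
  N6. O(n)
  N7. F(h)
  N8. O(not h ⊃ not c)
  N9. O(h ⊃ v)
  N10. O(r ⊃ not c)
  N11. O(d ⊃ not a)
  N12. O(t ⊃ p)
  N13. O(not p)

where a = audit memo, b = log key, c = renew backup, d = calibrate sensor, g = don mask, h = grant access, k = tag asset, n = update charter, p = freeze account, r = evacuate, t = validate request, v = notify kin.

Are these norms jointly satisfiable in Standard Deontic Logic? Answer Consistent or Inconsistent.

Consistent

Premise 12 is O(t ⊃ p), but O(t) is not derivable from the premises, so it does not yield O(p).
So O(p) is not derivable, and the apparent clash with O(not p) does not arise.
A world satisfying every obligation exists (e.g. a=true, b=true, c=false, d=false, g=false, h=false, k=true, n=true, p=false, r=false, t=false, v=false); no atom is both obligatory and forbidden, so the set is consistent.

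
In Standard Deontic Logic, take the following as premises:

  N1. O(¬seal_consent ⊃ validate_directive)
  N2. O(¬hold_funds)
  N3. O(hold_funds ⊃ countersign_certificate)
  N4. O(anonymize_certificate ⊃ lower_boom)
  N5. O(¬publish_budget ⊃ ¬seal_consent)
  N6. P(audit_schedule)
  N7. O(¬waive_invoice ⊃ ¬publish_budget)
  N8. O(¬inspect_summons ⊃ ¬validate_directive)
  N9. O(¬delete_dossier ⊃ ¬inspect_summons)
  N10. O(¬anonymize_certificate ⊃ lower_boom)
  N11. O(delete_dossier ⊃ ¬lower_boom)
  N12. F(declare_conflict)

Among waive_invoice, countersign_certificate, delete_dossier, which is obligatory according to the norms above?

By case analysis on ¬anonymize_certificate: premise 10 gives O(¬anonymize_certificate ⊃ lower_boom) and premise 4 gives O(anonymize_certificate ⊃ lower_boom), so O(lower_boom) either way.
Premise 11 is O(delete_dossier ⊃ ¬lower_boom); contrapositively O(lower_boom ⊃ ¬delete_dossier). Since O(lower_boom) holds, K gives O(¬delete_dossier).
Premise 9 is O(¬delete_dossier ⊃ ¬inspect_summons); since O(¬delete_dossier), deontic closure gives O(¬inspect_summons).
Applying K to premise 8 (O(¬inspect_summons ⊃ ¬validate_directive)) and O(¬inspect_summons) yields O(¬validate_directive).
Premise 1, O(¬seal_consent ⊃ validate_directive), contraposes to O(¬validate_directive ⊃ seal_consent); with O(¬validate_directive) we get O(seal_consent).
The contrapositive of premise 5 (O(¬publish_budget ⊃ ¬seal_consent)) is O(seal_consent ⊃ publish_budget), and O(seal_consent) is already established, so O(publish_budget).
The contrapositive of premise 7 (O(¬waive_invoice ⊃ ¬publish_budget)) is O(publish_budget ⊃ waive_invoice), and O(publish_budget) is already established, so O(waive_invoice).
So O(waive_invoice) holds — waive_invoice is obligatory. None of the other listed options is made obligatory by any chain of premises.

waive_invoice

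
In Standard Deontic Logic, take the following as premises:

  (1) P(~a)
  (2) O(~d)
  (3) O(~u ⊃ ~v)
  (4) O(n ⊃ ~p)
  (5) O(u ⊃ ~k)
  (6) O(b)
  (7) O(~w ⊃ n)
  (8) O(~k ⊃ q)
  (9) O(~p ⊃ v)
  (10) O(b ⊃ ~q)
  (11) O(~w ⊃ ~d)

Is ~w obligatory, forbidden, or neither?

Forbidden

Premise 6 states O(b) outright.
With premise 10, O(b ⊃ ~q), the K-axiom yields O(~q).
The contrapositive of premise 8 (O(~k ⊃ q)) is O(~q ⊃ k), and O(~q) is already established, so O(k).
The contrapositive of premise 5 (O(u ⊃ ~k)) is O(k ⊃ ~u), and O(k) is already established, so O(~u).
From O(~u) and premise 3, O(~u ⊃ ~v), we obtain O(~v).
The contrapositive of premise 9 (O(~p ⊃ v)) is O(~v ⊃ p), and O(~v) is already established, so O(p).
Premise 4 is O(n ⊃ ~p); contrapositively O(p ⊃ ~n). Since O(p) holds, K gives O(~n).
The contrapositive of premise 7 (O(~w ⊃ n)) is O(~n ⊃ w), and O(~n) is already established, so O(w).
Premises 1, 2, 11 do not contribute to this derivation.
Thus O(w), which is F(~w): ~w is forbidden.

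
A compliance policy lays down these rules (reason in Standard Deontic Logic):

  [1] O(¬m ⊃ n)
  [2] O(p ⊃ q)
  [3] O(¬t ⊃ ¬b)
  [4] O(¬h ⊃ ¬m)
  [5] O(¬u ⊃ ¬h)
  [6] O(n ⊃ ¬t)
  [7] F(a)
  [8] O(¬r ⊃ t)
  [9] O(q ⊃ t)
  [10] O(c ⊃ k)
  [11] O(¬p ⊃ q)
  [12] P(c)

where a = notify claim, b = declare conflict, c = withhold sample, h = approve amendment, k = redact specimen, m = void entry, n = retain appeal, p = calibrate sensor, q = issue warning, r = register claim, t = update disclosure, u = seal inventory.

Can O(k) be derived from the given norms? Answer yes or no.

Premise 10 is O(c ⊃ k), but O(c) is not derivable from the premises (the permission P(c) asserts only ¬O(¬c), not O(c)), so it does not yield O(k).
No other premise forces O(k). An ideal world satisfying every premise can still have k false, so O(k) is not derivable.

No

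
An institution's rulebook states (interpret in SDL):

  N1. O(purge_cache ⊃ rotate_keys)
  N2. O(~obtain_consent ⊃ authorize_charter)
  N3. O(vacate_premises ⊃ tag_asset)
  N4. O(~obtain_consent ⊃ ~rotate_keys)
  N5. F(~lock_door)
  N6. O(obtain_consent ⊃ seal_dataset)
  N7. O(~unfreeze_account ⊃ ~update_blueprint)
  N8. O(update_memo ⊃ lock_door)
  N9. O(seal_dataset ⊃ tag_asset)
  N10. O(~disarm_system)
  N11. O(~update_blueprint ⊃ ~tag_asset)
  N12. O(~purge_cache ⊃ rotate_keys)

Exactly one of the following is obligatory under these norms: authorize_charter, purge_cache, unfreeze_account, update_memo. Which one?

Premises 12 and 1 cover both cases: O(~purge_cache ⊃ rotate_keys) and O(purge_cache ⊃ rotate_keys). Since ~purge_cache ∨ purge_cache is a tautology, O(rotate_keys) follows.
Premise 4, O(~obtain_consent ⊃ ~rotate_keys), contraposes to O(rotate_keys ⊃ obtain_consent); with O(rotate_keys) we get O(obtain_consent).
Applying K to premise 6 (O(obtain_consent ⊃ seal_dataset)) and O(obtain_consent) yields O(seal_dataset).
From O(seal_dataset) and premise 9, O(seal_dataset ⊃ tag_asset), we obtain O(tag_asset).
Premise 11, O(~update_blueprint ⊃ ~tag_asset), contraposes to O(tag_asset ⊃ update_blueprint); with O(tag_asset) we get O(update_blueprint).
Premise 7 is O(~unfreeze_account ⊃ ~update_blueprint); contrapositively O(update_blueprint ⊃ unfreeze_account). Since O(update_blueprint) holds, K gives O(unfreeze_account).
So O(unfreeze_account) holds — unfreeze_account is obligatory. None of the other listed options is made obligatory by any chain of premises.

unfreeze_account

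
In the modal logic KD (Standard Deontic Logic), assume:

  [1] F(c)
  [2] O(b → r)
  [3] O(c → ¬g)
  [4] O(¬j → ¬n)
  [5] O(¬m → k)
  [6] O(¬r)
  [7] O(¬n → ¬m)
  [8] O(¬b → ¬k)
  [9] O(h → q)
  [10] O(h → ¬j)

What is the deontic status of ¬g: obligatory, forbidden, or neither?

Premise 3 is O(c → ¬g), but O(c) is not derivable from the premises, so it does not yield O(¬g).
No premise or chain of K-axiom applications forces O(¬g), and none forces O(g). So ¬g is neither obligatory nor forbidden under these norms.

Neither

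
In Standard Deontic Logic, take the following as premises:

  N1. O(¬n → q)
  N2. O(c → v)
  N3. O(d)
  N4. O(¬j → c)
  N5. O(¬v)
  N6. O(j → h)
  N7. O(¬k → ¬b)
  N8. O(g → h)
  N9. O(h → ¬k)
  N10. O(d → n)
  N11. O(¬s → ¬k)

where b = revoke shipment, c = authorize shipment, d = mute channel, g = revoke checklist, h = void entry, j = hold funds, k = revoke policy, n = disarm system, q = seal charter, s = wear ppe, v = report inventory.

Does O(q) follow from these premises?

Premise 1 is O(¬n → q), but O(¬n) is not derivable from the premises, so it does not yield O(q).
No other premise forces O(q). An ideal world satisfying every premise can still have q false, so O(q) is not derivable.

No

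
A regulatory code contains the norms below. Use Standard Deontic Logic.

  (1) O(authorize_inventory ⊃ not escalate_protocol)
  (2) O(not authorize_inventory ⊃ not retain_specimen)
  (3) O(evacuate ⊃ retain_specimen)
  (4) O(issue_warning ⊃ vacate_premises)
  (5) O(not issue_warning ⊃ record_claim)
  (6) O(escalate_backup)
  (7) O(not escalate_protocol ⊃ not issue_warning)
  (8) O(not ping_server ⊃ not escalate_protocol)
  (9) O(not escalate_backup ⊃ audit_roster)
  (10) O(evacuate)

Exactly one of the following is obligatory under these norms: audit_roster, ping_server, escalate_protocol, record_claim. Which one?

record_claim

Premise 10 gives O(evacuate).
With premise 3, O(evacuate ⊃ retain_specimen), the K-axiom yields O(retain_specimen).
The contrapositive of premise 2 (O(not authorize_inventory ⊃ not retain_specimen)) is O(retain_specimen ⊃ authorize_inventory), and O(retain_specimen) is already established, so O(authorize_inventory).
From O(authorize_inventory) and premise 1, O(authorize_inventory ⊃ not escalate_protocol), we obtain O(not escalate_protocol).
Applying K to premise 7 (O(not escalate_protocol ⊃ not issue_warning)) and O(not escalate_protocol) yields O(not issue_warning).
Premise 5 is O(not issue_warning ⊃ record_claim); since O(not issue_warning), deontic closure gives O(record_claim).
So O(record_claim) holds — record_claim is obligatory. None of the other listed options is made obligatory by any chain of premises.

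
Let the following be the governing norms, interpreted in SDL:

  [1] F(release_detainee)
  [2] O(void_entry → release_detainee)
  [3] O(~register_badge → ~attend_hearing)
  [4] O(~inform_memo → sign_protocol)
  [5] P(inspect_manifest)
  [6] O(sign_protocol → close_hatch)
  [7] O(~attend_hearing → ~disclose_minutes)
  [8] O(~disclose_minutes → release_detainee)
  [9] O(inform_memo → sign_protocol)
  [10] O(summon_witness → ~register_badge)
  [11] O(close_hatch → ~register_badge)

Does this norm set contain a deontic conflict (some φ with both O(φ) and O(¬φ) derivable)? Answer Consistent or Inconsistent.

Premises 4 and 9 cover both cases: O(~inform_memo → sign_protocol) and O(inform_memo → sign_protocol). Since ~inform_memo ∨ inform_memo is a tautology, O(sign_protocol) follows.
With premise 6, O(sign_protocol → close_hatch), the K-axiom yields O(close_hatch).
Premise 11 is O(close_hatch → ~register_badge); since O(close_hatch), deontic closure gives O(~register_badge).
Premise 3 is O(~register_badge → ~attend_hearing); since O(~register_badge), deontic closure gives O(~attend_hearing).
With premise 7, O(~attend_hearing → ~disclose_minutes), the K-axiom yields O(~disclose_minutes).
From O(~disclose_minutes) and premise 8, O(~disclose_minutes → release_detainee), we obtain O(release_detainee).
But premise 1, F(release_detainee), means O(~release_detainee).
We now have both O(release_detainee) and O(~release_detainee) — release_detainee is simultaneously obligatory and forbidden, violating the D-axiom.

Inconsistent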